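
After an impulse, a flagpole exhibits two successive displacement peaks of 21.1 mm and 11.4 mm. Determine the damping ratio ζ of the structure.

0.0975

Logarithmic decrement δ = (1/n)·ln(x₀/x_n) = (1/1)·ln(21.1/11.4) = (1/1)·ln(1.851) = 0.6157.
ζ = δ/√(4π² + δ²) = 0.6157/√(39.48 + 0.379) = 0.6157/6.313 = 0.09752.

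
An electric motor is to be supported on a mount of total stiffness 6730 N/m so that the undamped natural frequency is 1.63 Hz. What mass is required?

64.2 kg

ω_n = 2πf_n = 2π × 1.63 = 10.24 rad/s.
m = k/ω_n² = 6730/10.24² = 6730/104.9 = 64.16 kg.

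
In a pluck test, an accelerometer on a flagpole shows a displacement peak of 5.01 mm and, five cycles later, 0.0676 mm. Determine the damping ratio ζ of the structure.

0.136

Logarithmic decrement δ = (1/n)·ln(x₀/x_n) = (1/5)·ln(5.01/0.0676) = (1/5)·ln(74.11) = 0.8611.
ζ = δ/√(4π² + δ²) = 0.8611/√(39.48 + 0.742) = 0.8611/6.342 = 0.1358.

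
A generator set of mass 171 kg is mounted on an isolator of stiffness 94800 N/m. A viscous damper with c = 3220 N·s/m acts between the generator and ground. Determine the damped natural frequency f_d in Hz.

ω_n = √(k/m) = √(94800/171) = 23.55 rad/s.
Critical damping c_c = 2√(k·m) = 2√(94800 × 171) = 8053 N·s/m, so ζ = c/c_c = 3220/8053 = 0.3999.
ω_d = ω_n√(1 − ζ²) = 23.55 × √(1 − 0.160) = 21.58 rad/s.
f_d = ω_d/(2π) = 3.435 Hz.

3.43 Hz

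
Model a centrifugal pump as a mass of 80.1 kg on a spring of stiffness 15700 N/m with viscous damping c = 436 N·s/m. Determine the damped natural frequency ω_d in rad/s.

ω_n = √(k/m) = √(15700/80.1) = 14.00 rad/s.
Critical damping c_c = 2√(k·m) = 2√(15700 × 80.1) = 2243 N·s/m, so ζ = c/c_c = 436/2243 = 0.1944.
ω_d = ω_n√(1 − ζ²) = 14.00 × √(1 − 0.0378) = 13.73 rad/s.

13.7 rad/s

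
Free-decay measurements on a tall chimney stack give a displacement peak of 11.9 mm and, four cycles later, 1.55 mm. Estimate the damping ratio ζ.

Logarithmic decrement δ = (1/n)·ln(x₀/x_n) = (1/4)·ln(11.9/1.55) = (1/4)·ln(7.677) = 0.5096.
ζ = δ/√(4π² + δ²) = 0.5096/√(39.48 + 0.260) = 0.5096/6.304 = 0.08084.

0.0808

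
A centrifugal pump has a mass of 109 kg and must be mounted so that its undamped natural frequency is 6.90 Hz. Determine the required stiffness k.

205000 N/m

ω_n = 2πf_n = 2π × 6.90 = 43.35 rad/s.
k = m·ω_n² = 109 × 43.35² = 109 × 1880 = 204900 N/m.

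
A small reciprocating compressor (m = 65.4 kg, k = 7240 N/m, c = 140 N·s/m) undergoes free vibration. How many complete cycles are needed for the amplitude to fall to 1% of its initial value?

8 cycles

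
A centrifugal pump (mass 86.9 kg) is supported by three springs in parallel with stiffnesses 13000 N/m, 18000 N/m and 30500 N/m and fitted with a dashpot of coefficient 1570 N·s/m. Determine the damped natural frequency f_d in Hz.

3.98 Hz

Parallel springs add: k_eq = 13000 + 18000 + 30500 = 61500 N/m.
ω_n = √(k_eq/m) = √(61500/86.9) = 26.60 rad/s.
Critical damping c_c = 2√(k_eq·m) = 2√(61500 × 86.9) = 4624 N·s/m, so ζ = c/c_c = 1570/4624 = 0.3396.
ω_d = ω_n√(1 − ζ²) = 26.60 × √(1 − 0.115) = 25.02 rad/s.
f_d = ω_d/(2π) = 3.982 Hz.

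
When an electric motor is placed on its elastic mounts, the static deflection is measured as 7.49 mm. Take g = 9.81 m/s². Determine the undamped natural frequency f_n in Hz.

5.76 Hz

ω_n = √(g/δ_st) = √(9.81/0.00749) = √1310 = 36.19 rad/s.
f_n = ω_n/(2π) = 36.19/6.283 = 5.760 Hz.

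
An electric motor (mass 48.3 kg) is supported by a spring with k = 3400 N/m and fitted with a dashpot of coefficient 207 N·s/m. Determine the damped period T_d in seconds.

ω_n = √(k/m) = √(3400/48.3) = 8.390 rad/s.
Critical damping c_c = 2√(k·m) = 2√(3400 × 48.3) = 810.5 N·s/m, so ζ = c/c_c = 207/810.5 = 0.2554.
ω_d = ω_n√(1 − ζ²) = 8.390 × √(1 − 0.0652) = 8.112 rad/s.
T_d = 2π/ω_d = 0.7746 s.

0.775 s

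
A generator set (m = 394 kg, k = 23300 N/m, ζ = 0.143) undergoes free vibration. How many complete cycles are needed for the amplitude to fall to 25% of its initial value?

2 cycles

Logarithmic decrement δ = 2πζ/√(1 − ζ²) = 2π × 0.1430/√(1 − 0.0204) = 0.9078.
x_n/x₀ = e^(−nδ) ≤ 0.25; take ln: n ≥ ln(1/0.25)/δ = 1.386/0.9078 = 1.527.
So 2 complete cycles are required.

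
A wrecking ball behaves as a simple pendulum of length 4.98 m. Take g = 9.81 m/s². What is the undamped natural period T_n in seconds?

For a simple pendulum ω_n = √(g/L) = √(9.81/4.98) = √1.970 = 1.404 rad/s.
T_n = 2π/ω_n = 6.283/1.404 = 4.477 s.

4.48 s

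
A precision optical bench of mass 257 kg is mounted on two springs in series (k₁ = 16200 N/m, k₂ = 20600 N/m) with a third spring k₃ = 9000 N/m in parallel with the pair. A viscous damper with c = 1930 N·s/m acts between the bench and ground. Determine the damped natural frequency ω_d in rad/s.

7.50 rad/s

Series pair: k_s = k₁k₂/(k₁+k₂) = (16200)(20600)/(16200 + 20600) = 9068 N/m. In parallel with k₃: k_eq = 9068 + 9000 = 18070 N/m.
ω_n = √(k_eq/m) = √(18070/257) = 8.385 rad/s.
Critical damping c_c = 2√(k_eq·m) = 2√(18070 × 257) = 4310 N·s/m, so ζ = c/c_c = 1930/4310 = 0.4478.
ω_d = ω_n√(1 − ζ²) = 8.385 × √(1 − 0.201) = 7.497 rad/s.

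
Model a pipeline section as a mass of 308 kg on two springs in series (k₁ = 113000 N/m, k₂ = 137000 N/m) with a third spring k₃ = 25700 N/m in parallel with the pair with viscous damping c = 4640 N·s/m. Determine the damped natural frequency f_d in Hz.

2.40 Hz

Series pair: k_s = k₁k₂/(k₁+k₂) = (113000)(137000)/(113000 + 137000) = 61920 N/m. In parallel with k₃: k_eq = 61920 + 25700 = 87620 N/m.
ω_n = √(k_eq/m) = √(87620/308) = 16.87 rad/s.
Critical damping c_c = 2√(k_eq·m) = 2√(87620 × 308) = 10390 N·s/m, so ζ = c/c_c = 4640/10390 = 0.4466.
ω_d = ω_n√(1 − ζ²) = 16.87 × √(1 − 0.199) = 15.09 rad/s.
f_d = ω_d/(2π) = 2.402 Hz.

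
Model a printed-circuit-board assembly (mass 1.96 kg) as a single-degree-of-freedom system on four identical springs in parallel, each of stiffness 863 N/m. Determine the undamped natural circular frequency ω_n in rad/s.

42.0 rad/s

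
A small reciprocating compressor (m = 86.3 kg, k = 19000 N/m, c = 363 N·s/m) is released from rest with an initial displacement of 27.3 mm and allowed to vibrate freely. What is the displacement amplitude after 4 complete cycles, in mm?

ζ = c/(2√(km)) = 363/(2√(19000 × 86.3)) = 363/2561 = 0.1417.
Logarithmic decrement δ = 2πζ/√(1 − ζ²) = 2π × 0.1417/√(1 − 0.0201) = 0.8997.
After n cycles, x_n/x₀ = e^(−nδ), so x_4 = 27.3 × e^(−4 × 0.8997) = 27.3 × 0.02736 = 0.7469 mm.

0.747 mm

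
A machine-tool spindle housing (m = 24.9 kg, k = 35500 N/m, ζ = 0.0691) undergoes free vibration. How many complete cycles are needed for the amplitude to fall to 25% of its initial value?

4 cycles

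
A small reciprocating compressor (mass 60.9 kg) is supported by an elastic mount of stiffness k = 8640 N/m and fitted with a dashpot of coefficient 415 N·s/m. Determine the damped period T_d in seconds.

ω_n = √(k/m) = √(8640/60.9) = 11.91 rad/s.
Critical damping c_c = 2√(k·m) = 2√(8640 × 60.9) = 1451 N·s/m, so ζ = c/c_c = 415/1451 = 0.2861.
ω_d = ω_n√(1 − ζ²) = 11.91 × √(1 − 0.0818) = 11.41 rad/s.
T_d = 2π/ω_d = 0.5505 s.

0.551 s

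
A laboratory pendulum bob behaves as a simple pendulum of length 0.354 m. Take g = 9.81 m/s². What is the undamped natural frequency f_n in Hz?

For a simple pendulum ω_n = √(g/L) = √(9.81/0.354) = √27.71 = 5.264 rad/s.
f_n = ω_n/(2π) = 5.264/6.283 = 0.8378 Hz.

0.838 Hz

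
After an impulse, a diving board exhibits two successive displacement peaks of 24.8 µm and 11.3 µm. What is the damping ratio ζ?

Logarithmic decrement δ = (1/n)·ln(x₀/x_n) = (1/1)·ln(24.8/11.3) = (1/1)·ln(2.195) = 0.7860.
ζ = δ/√(4π² + δ²) = 0.7860/√(39.48 + 0.618) = 0.7860/6.332 = 0.1241.

0.124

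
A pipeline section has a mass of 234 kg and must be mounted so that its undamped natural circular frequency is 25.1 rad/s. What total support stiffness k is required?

147000 N/m

k = m·ω_n² = 234 × 25.10² = 234 × 630.0 = 147400 N/m.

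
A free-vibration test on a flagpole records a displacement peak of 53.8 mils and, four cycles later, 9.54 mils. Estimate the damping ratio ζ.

Logarithmic decrement δ = (1/n)·ln(x₀/x_n) = (1/4)·ln(53.8/9.54) = (1/4)·ln(5.639) = 0.4324.
ζ = δ/√(4π² + δ²) = 0.4324/√(39.48 + 0.187) = 0.4324/6.298 = 0.06866.

0.0687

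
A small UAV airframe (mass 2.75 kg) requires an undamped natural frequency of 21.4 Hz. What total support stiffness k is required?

ω_n = 2πf_n = 2π × 21.4 = 134.5 rad/s.
k = m·ω_n² = 2.75 × 134.5² = 2.75 × 18080 = 49720 N/m.

49700 N/m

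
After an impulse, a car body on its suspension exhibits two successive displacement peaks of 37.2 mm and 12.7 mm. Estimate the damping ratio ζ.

Logarithmic decrement δ = (1/n)·ln(x₀/x_n) = (1/1)·ln(37.2/12.7) = (1/1)·ln(2.929) = 1.075.
ζ = δ/√(4π² + δ²) = 1.075/√(39.48 + 1.15) = 1.075/6.374 = 0.1686.

0.169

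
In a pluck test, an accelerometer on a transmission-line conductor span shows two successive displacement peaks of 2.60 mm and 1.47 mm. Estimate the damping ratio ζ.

0.0904

Logarithmic decrement δ = (1/n)·ln(x₀/x_n) = (1/1)·ln(2.60/1.47) = (1/1)·ln(1.769) = 0.5702.
ζ = δ/√(4π² + δ²) = 0.5702/√(39.48 + 0.325) = 0.5702/6.309 = 0.09039.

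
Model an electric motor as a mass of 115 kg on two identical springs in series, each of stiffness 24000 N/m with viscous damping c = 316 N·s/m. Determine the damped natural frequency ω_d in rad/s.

10.1 rad/s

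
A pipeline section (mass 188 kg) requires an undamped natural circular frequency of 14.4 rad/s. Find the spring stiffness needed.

k = m·ω_n² = 188 × 14.40² = 188 × 207.4 = 38980 N/m.

39000 N/m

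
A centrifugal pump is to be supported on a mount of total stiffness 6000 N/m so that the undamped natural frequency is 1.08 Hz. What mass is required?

130 kg

ω_n = 2πf_n = 2π × 1.08 = 6.786 rad/s.
m = k/ω_n² = 6000/6.786² = 6000/46.05 = 130.3 kg.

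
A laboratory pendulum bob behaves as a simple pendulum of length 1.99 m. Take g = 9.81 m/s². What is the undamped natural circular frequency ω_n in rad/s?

2.22 rad/s

For a simple pendulum ω_n = √(g/L) = √(9.81/1.99) = √4.930 = 2.220 rad/s.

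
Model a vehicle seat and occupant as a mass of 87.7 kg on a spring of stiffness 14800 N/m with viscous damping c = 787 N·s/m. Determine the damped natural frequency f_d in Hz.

ω_n = √(k/m) = √(14800/87.7) = 12.99 rad/s.
Critical damping c_c = 2√(k·m) = 2√(14800 × 87.7) = 2279 N·s/m, so ζ = c/c_c = 787/2279 = 0.3454.
ω_d = ω_n√(1 − ζ²) = 12.99 × √(1 − 0.119) = 12.19 rad/s.
f_d = ω_d/(2π) = 1.940 Hz.

1.94 Hz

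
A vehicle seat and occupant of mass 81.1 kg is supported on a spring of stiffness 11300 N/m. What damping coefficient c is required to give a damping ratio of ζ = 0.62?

1190 N·s/m

c_c = 2√(k·m) = 2√(11300 × 81.1) = 1915 N·s/m.
c = ζ·c_c = 0.62 × 1915 = 1187 N·s/m.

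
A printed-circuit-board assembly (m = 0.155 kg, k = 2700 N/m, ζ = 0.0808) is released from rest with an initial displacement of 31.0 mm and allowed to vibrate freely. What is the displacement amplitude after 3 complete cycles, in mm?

6.73 mm

Logarithmic decrement δ = 2πζ/√(1 − ζ²) = 2π × 0.08080/√(1 − 0.00653) = 0.5093.
After n cycles, x_n/x₀ = e^(−nδ), so x_3 = 31.0 × e^(−3 × 0.5093) = 31.0 × 0.2170 = 6.726 mm.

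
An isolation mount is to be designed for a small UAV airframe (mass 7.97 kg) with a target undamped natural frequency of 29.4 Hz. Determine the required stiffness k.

ω_n = 2πf_n = 2π × 29.4 = 184.7 rad/s.
k = m·ω_n² = 7.97 × 184.7² = 7.97 × 34120 = 272000 N/m.

272000 N/m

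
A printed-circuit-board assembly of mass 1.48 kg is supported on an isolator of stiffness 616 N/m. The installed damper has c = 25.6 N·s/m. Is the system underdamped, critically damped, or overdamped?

underdamped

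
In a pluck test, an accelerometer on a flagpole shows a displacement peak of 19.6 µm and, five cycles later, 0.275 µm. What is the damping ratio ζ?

0.135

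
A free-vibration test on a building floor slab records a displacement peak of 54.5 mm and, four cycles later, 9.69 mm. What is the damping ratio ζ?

Logarithmic decrement δ = (1/n)·ln(x₀/x_n) = (1/4)·ln(54.5/9.69) = (1/4)·ln(5.624) = 0.4318.
ζ = δ/√(4π² + δ²) = 0.4318/√(39.48 + 0.186) = 0.4318/6.298 = 0.06856.

0.0686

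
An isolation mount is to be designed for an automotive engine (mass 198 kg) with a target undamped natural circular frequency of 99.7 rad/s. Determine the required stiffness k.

k = m·ω_n² = 198 × 99.70² = 198 × 9940 = 1968000 N/m.

1970000 N/m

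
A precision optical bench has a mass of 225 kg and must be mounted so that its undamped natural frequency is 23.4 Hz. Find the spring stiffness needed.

4860000 N/m

ω_n = 2πf_n = 2π × 23.4 = 147.0 rad/s.
k = m·ω_n² = 225 × 147.0² = 225 × 21620 = 4864000 N/m.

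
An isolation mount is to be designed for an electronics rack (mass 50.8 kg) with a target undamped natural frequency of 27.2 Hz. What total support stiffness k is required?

1480000 N/m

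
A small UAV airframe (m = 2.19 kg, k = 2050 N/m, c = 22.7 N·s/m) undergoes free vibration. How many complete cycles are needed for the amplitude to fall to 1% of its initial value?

ζ = c/(2√(km)) = 22.7/(2√(2050 × 2.19)) = 22.7/134.0 = 0.1694.
Logarithmic decrement δ = 2πζ/√(1 − ζ²) = 2π × 0.1694/√(1 − 0.0287) = 1.080.
x_n/x₀ = e^(−nδ) ≤ 0.01; take ln: n ≥ ln(1/0.01)/δ = 4.605/1.080 = 4.264.
So 5 complete cycles are required.

5 cycles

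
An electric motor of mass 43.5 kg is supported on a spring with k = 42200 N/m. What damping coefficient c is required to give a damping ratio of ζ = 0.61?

c_c = 2√(k·m) = 2√(42200 × 43.5) = 2710 N·s/m.
c = ζ·c_c = 0.61 × 2710 = 1653 N·s/m.

1650 N·s/m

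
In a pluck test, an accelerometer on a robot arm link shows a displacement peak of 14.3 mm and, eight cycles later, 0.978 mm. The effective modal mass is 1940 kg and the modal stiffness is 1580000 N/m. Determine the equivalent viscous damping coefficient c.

5900 N·s/m

Logarithmic decrement δ = (1/n)·ln(x₀/x_n) = (1/8)·ln(14.3/0.978) = (1/8)·ln(14.62) = 0.3353.
ζ = δ/√(4π² + δ²) = 0.3353/√(39.48 + 0.112) = 0.3353/6.292 = 0.05329.
c = ζ · 2√(km) = 0.05329 × 2√(1580000 × 1940) = 0.05329 × 110700 = 5901 N·s/m.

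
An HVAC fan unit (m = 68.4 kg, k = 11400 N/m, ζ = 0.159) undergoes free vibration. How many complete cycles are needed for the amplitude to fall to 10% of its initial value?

Logarithmic decrement δ = 2πζ/√(1 − ζ²) = 2π × 0.1590/√(1 − 0.0253) = 1.012.
x_n/x₀ = e^(−nδ) ≤ 0.1; take ln: n ≥ ln(1/0.1)/δ = 2.303/1.012 = 2.276.
So 3 complete cycles are required.

3 cycles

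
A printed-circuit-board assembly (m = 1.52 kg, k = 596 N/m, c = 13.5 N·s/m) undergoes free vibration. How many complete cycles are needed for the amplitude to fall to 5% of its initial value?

3 cycles

ζ = c/(2√(km)) = 13.5/(2√(596 × 1.52)) = 13.5/60.20 = 0.2243.
Logarithmic decrement δ = 2πζ/√(1 − ζ²) = 2π × 0.2243/√(1 − 0.0503) = 1.446.
x_n/x₀ = e^(−nδ) ≤ 0.05; take ln: n ≥ ln(1/0.05)/δ = 2.996/1.446 = 2.072.
So 3 complete cycles are required.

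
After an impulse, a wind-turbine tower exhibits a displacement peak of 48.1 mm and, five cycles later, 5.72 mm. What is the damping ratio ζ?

Logarithmic decrement δ = (1/n)·ln(x₀/x_n) = (1/5)·ln(48.1/5.72) = (1/5)·ln(8.409) = 0.4259.
ζ = δ/√(4π² + δ²) = 0.4259/√(39.48 + 0.181) = 0.4259/6.298 = 0.06762.

0.0676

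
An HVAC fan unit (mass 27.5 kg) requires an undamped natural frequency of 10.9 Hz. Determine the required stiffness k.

ω_n = 2πf_n = 2π × 10.9 = 68.49 rad/s.
k = m·ω_n² = 27.5 × 68.49² = 27.5 × 4690 = 129000 N/m.

129000 N/m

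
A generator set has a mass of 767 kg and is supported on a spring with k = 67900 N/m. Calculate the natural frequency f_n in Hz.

1.50 Hz

ω_n = √(k/m) = √(67900/767) = √88.53 = 9.409 rad/s.
f_n = ω_n/(2π) = 9.409/6.283 = 1.497 Hz.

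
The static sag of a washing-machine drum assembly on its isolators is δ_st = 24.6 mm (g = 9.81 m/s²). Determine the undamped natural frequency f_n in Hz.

3.18 Hz

ω_n = √(g/δ_st) = √(9.81/0.0246) = √398.8 = 19.97 rad/s.
f_n = ω_n/(2π) = 19.97/6.283 = 3.178 Hz.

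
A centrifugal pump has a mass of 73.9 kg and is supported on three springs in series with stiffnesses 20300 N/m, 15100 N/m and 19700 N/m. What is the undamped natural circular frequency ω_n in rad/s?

9.02 rad/s

Series springs: 1/k_eq = 1/20300 + 1/15100 + 1/19700 = 0.0001662, so k_eq = 6015 N/m.
ω_n = √(k_eq/m) = √(6015/73.9) = √81.40 = 9.022 rad/s.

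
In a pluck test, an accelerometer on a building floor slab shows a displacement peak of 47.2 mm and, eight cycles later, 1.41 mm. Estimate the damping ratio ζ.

Logarithmic decrement δ = (1/n)·ln(x₀/x_n) = (1/8)·ln(47.2/1.41) = (1/8)·ln(33.48) = 0.4389.
ζ = δ/√(4π² + δ²) = 0.4389/√(39.48 + 0.193) = 0.4389/6.298 = 0.06968.

0.0697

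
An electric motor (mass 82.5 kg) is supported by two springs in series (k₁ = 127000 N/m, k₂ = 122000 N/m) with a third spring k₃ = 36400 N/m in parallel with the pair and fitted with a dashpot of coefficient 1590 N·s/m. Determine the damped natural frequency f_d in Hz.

Series pair: k_s = k₁k₂/(k₁+k₂) = (127000)(122000)/(127000 + 122000) = 62220 N/m. In parallel with k₃: k_eq = 62220 + 36400 = 98620 N/m.
ω_n = √(k_eq/m) = √(98620/82.5) = 34.58 rad/s.
Critical damping c_c = 2√(k_eq·m) = 2√(98620 × 82.5) = 5705 N·s/m, so ζ = c/c_c = 1590/5705 = 0.2787.
ω_d = ω_n√(1 − ζ²) = 34.58 × √(1 − 0.0777) = 33.21 rad/s.
f_d = ω_d/(2π) = 5.285 Hz.

5.28 Hz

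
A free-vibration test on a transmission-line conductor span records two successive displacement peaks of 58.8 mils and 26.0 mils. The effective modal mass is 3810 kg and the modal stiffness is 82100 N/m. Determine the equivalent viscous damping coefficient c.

4560 N·s/m

Logarithmic decrement δ = (1/n)·ln(x₀/x_n) = (1/1)·ln(58.8/26.0) = (1/1)·ln(2.262) = 0.8160.
ζ = δ/√(4π² + δ²) = 0.8160/√(39.48 + 0.666) = 0.8160/6.336 = 0.1288.
c = ζ · 2√(km) = 0.1288 × 2√(82100 × 3810) = 0.1288 × 35370 = 4556 N·s/m.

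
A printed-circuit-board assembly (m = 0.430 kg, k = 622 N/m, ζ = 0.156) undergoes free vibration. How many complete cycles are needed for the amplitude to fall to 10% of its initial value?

3 cycles

Logarithmic decrement δ = 2πζ/√(1 − ζ²) = 2π × 0.1560/√(1 − 0.0243) = 0.9923.
x_n/x₀ = e^(−nδ) ≤ 0.1; take ln: n ≥ ln(1/0.1)/δ = 2.303/0.9923 = 2.320.
So 3 complete cycles are required.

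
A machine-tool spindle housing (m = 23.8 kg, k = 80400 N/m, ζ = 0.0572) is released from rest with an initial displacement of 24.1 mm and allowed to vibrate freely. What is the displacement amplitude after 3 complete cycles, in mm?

8.18 mm

Logarithmic decrement δ = 2πζ/√(1 − ζ²) = 2π × 0.05720/√(1 − 0.00327) = 0.3600.
After n cycles, x_n/x₀ = e^(−nδ), so x_3 = 24.1 × e^(−3 × 0.3600) = 24.1 × 0.3396 = 8.185 mm.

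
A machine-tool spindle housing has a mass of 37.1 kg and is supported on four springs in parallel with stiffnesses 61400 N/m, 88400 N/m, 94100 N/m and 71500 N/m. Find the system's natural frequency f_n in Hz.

14.7 Hz

Parallel springs add: k_eq = 61400 + 88400 + 94100 + 71500 = 315400 N/m.
ω_n = √(k_eq/m) = √(315400/37.1) = √8501 = 92.20 rad/s.
f_n = ω_n/(2π) = 92.20/6.283 = 14.67 Hz.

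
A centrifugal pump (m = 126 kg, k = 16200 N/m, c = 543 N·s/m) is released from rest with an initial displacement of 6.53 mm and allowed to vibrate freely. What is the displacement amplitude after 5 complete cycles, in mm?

ζ = c/(2√(km)) = 543/(2√(16200 × 126)) = 543/2857 = 0.1900.
Logarithmic decrement δ = 2πζ/√(1 − ζ²) = 2π × 0.1900/√(1 − 0.0361) = 1.216.
After n cycles, x_n/x₀ = e^(−nδ), so x_5 = 6.53 × e^(−5 × 1.216) = 6.53 × 0.002286 = 0.01493 mm.

0.0149 mm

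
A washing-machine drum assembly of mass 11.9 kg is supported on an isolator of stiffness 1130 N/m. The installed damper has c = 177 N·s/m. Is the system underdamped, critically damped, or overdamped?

c_c = 2√(k·m) = 231.9 N·s/m; ζ = c/c_c = 177/231.9 = 0.763.
Since ζ < 1 the system is underdamped.

underdamped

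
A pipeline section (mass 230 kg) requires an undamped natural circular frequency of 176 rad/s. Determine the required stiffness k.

k = m·ω_n² = 230 × 176.0² = 230 × 30980 = 7124000 N/m.

7120000 N/m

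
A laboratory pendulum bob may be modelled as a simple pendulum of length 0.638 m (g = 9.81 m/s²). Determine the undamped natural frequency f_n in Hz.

0.624 Hz

For a simple pendulum ω_n = √(g/L) = √(9.81/0.638) = √15.38 = 3.921 rad/s.
f_n = ω_n/(2π) = 3.921/6.283 = 0.6241 Hz.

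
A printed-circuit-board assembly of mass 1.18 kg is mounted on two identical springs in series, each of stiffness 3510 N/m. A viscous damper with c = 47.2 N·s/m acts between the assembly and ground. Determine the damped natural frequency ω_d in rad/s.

33.0 rad/s

Series springs: 1/k_eq = 2/3510, so k_eq = 3510/2 = 1755 N/m.
ω_n = √(k_eq/m) = √(1755/1.18) = 38.57 rad/s.
Critical damping c_c = 2√(k_eq·m) = 2√(1755 × 1.18) = 91.01 N·s/m, so ζ = c/c_c = 47.2/91.01 = 0.5186.
ω_d = ω_n√(1 − ζ²) = 38.57 × √(1 − 0.269) = 32.97 rad/s.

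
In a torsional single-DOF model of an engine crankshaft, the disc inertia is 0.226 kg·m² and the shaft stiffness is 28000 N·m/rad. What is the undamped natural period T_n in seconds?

0.0179 s

ω_n = √(k_t/J) = √(28000/0.226) = √123900 = 352.0 rad/s.
T_n = 2π/ω_n = 6.283/352.0 = 0.01785 s.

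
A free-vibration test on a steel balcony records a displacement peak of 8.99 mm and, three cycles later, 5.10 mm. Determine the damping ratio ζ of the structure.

0.0301

Logarithmic decrement δ = (1/n)·ln(x₀/x_n) = (1/3)·ln(8.99/5.10) = (1/3)·ln(1.763) = 0.1890.
ζ = δ/√(4π² + δ²) = 0.1890/√(39.48 + 0.0357) = 0.1890/6.286 = 0.03006.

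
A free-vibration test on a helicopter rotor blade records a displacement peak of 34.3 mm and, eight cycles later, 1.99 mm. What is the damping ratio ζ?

0.0565

Logarithmic decrement δ = (1/n)·ln(x₀/x_n) = (1/8)·ln(34.3/1.99) = (1/8)·ln(17.24) = 0.3559.
ζ = δ/√(4π² + δ²) = 0.3559/√(39.48 + 0.127) = 0.3559/6.293 = 0.05655.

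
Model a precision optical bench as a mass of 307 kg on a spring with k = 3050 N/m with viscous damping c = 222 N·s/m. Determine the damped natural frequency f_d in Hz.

ω_n = √(k/m) = √(3050/307) = 3.152 rad/s.
Critical damping c_c = 2√(k·m) = 2√(3050 × 307) = 1935 N·s/m, so ζ = c/c_c = 222/1935 = 0.1147.
ω_d = ω_n√(1 − ζ²) = 3.152 × √(1 − 0.0132) = 3.131 rad/s.
f_d = ω_d/(2π) = 0.4983 Hz.

0.498 Hz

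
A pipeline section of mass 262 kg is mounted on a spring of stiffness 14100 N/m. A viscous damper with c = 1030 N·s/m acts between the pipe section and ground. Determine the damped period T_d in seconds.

0.889 s

ω_n = √(k/m) = √(14100/262) = 7.336 rad/s.
Critical damping c_c = 2√(k·m) = 2√(14100 × 262) = 3844 N·s/m, so ζ = c/c_c = 1030/3844 = 0.2679.
ω_d = ω_n√(1 − ζ²) = 7.336 × √(1 − 0.0718) = 7.068 rad/s.
T_d = 2π/ω_d = 0.8890 s.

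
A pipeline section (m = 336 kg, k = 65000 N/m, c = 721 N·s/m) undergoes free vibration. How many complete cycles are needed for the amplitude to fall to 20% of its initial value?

4 cycles

ζ = c/(2√(km)) = 721/(2√(65000 × 336)) = 721/9347 = 0.07714.
Logarithmic decrement δ = 2πζ/√(1 − ζ²) = 2π × 0.07714/√(1 − 0.00595) = 0.4861.
x_n/x₀ = e^(−nδ) ≤ 0.2; take ln: n ≥ ln(1/0.2)/δ = 1.609/0.4861 = 3.311.
So 4 complete cycles are required.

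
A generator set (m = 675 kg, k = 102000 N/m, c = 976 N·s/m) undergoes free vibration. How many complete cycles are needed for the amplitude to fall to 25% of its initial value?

4 cycles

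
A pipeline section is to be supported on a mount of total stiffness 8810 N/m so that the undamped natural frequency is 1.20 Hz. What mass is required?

155 kg

ω_n = 2πf_n = 2π × 1.20 = 7.540 rad/s.
m = k/ω_n² = 8810/7.540² = 8810/56.85 = 155.0 kg.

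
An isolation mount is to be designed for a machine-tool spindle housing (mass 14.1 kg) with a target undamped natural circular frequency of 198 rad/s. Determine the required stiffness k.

k = m·ω_n² = 14.1 × 198.0² = 14.1 × 39200 = 552800 N/m.

553000 N/m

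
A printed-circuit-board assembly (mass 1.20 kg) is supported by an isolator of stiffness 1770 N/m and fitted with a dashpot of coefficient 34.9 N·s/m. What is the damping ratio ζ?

0.379

ω_n = √(k/m) = √(1770/1.20) = 38.41 rad/s.
Critical damping c_c = 2√(k·m) = 2√(1770 × 1.20) = 92.17 N·s/m, so ζ = c/c_c = 34.9/92.17 = 0.3786.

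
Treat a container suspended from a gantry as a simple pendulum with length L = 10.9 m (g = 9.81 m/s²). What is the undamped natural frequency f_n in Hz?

0.151 Hz

For a simple pendulum ω_n = √(g/L) = √(9.81/10.9) = √0.9000 = 0.9487 rad/s.
f_n = ω_n/(2π) = 0.9487/6.283 = 0.1510 Hz.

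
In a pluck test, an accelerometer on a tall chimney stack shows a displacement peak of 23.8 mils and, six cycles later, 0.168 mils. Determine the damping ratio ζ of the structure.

0.130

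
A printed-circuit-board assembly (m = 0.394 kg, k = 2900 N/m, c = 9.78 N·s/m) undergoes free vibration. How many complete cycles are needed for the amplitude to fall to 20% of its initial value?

ζ = c/(2√(km)) = 9.78/(2√(2900 × 0.394)) = 9.78/67.60 = 0.1447.
Logarithmic decrement δ = 2πζ/√(1 − ζ²) = 2π × 0.1447/√(1 − 0.0209) = 0.9186.
x_n/x₀ = e^(−nδ) ≤ 0.2; take ln: n ≥ ln(1/0.2)/δ = 1.609/0.9186 = 1.752.
So 2 complete cycles are required.

2 cycles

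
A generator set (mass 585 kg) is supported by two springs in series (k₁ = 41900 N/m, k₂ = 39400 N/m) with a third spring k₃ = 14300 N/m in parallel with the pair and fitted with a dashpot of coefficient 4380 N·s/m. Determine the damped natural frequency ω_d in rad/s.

Series pair: k_s = k₁k₂/(k₁+k₂) = (41900)(39400)/(41900 + 39400) = 20310 N/m. In parallel with k₃: k_eq = 20310 + 14300 = 34610 N/m.
ω_n = √(k_eq/m) = √(34610/585) = 7.691 rad/s.
Critical damping c_c = 2√(k_eq·m) = 2√(34610 × 585) = 8999 N·s/m, so ζ = c/c_c = 4380/8999 = 0.4867.
ω_d = ω_n√(1 − ζ²) = 7.691 × √(1 − 0.237) = 6.719 rad/s.

6.72 rad/s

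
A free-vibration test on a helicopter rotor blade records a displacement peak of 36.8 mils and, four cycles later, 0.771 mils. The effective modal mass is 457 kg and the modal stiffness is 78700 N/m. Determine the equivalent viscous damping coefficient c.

Logarithmic decrement δ = (1/n)·ln(x₀/x_n) = (1/4)·ln(36.8/0.771) = (1/4)·ln(47.73) = 0.9664.
ζ = δ/√(4π² + δ²) = 0.9664/√(39.48 + 0.934) = 0.9664/6.357 = 0.1520.
c = ζ · 2√(km) = 0.1520 × 2√(78700 × 457) = 0.1520 × 11990 = 1823 N·s/m.

1820 N·s/m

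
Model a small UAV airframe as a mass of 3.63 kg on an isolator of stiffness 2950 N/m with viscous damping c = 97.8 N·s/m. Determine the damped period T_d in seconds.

ω_n = √(k/m) = √(2950/3.63) = 28.51 rad/s.
Critical damping c_c = 2√(k·m) = 2√(2950 × 3.63) = 207.0 N·s/m, so ζ = c/c_c = 97.8/207.0 = 0.4725.
ω_d = ω_n√(1 − ζ²) = 28.51 × √(1 − 0.223) = 25.12 rad/s.
T_d = 2π/ω_d = 0.2501 s.

0.250 s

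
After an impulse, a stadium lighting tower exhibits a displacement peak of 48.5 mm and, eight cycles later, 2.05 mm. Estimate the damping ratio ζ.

0.0628

Logarithmic decrement δ = (1/n)·ln(x₀/x_n) = (1/8)·ln(48.5/2.05) = (1/8)·ln(23.66) = 0.3955.
ζ = δ/√(4π² + δ²) = 0.3955/√(39.48 + 0.156) = 0.3955/6.296 = 0.06282.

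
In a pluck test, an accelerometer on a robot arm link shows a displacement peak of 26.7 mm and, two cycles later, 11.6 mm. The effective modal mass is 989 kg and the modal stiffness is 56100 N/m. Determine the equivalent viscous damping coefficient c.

Logarithmic decrement δ = (1/n)·ln(x₀/x_n) = (1/2)·ln(26.7/11.6) = (1/2)·ln(2.302) = 0.4168.
ζ = δ/√(4π² + δ²) = 0.4168/√(39.48 + 0.174) = 0.4168/6.297 = 0.06619.
c = ζ · 2√(km) = 0.06619 × 2√(56100 × 989) = 0.06619 × 14900 = 986.1 N·s/m.

986 N·s/m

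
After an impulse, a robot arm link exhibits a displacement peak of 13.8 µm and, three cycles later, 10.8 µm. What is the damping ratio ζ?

Logarithmic decrement δ = (1/n)·ln(x₀/x_n) = (1/3)·ln(13.8/10.8) = (1/3)·ln(1.278) = 0.08171.
ζ = δ/√(4π² + δ²) = 0.08171/√(39.48 + 0.00668) = 0.08171/6.284 = 0.01300.

0.0130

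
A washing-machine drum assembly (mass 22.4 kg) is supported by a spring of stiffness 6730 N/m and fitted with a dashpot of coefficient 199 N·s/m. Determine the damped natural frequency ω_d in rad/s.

ω_n = √(k/m) = √(6730/22.4) = 17.33 rad/s.
Critical damping c_c = 2√(k·m) = 2√(6730 × 22.4) = 776.5 N·s/m, so ζ = c/c_c = 199/776.5 = 0.2563.
ω_d = ω_n√(1 − ζ²) = 17.33 × √(1 − 0.0657) = 16.75 rad/s.

16.8 rad/s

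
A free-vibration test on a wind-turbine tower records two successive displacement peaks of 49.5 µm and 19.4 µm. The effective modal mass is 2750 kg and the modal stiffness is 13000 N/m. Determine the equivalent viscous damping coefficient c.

1760 N·s/m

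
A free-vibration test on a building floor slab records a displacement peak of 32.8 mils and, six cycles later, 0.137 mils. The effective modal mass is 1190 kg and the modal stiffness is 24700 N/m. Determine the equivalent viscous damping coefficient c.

1560 N·s/m

Logarithmic decrement δ = (1/n)·ln(x₀/x_n) = (1/6)·ln(32.8/0.137) = (1/6)·ln(239.4) = 0.9130.
ζ = δ/√(4π² + δ²) = 0.9130/√(39.48 + 0.834) = 0.9130/6.349 = 0.1438.
c = ζ · 2√(km) = 0.1438 × 2√(24700 × 1190) = 0.1438 × 10840 = 1559 N·s/m.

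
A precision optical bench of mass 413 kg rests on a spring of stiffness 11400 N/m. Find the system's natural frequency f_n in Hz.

0.836 Hz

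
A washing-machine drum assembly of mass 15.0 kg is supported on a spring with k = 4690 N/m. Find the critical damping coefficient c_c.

c_c = 2√(k·m) = 2√(4690 × 15.0) = 2 × 265.2 = 530.5 N·s/m.

530 N·s/m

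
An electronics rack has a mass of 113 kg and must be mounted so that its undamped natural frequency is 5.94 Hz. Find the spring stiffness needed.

ω_n = 2πf_n = 2π × 5.94 = 37.32 rad/s.
k = m·ω_n² = 113 × 37.32² = 113 × 1393 = 157400 N/m.

157000 N/m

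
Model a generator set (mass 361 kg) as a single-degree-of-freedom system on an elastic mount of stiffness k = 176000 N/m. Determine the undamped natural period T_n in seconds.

ω_n = √(k/m) = √(176000/361) = √487.5 = 22.08 rad/s.
T_n = 2π/ω_n = 6.283/22.08 = 0.2846 s.

0.285 s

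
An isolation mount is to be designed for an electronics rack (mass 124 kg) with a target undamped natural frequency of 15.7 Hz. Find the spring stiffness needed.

ω_n = 2πf_n = 2π × 15.7 = 98.65 rad/s.
k = m·ω_n² = 124 × 98.65² = 124 × 9731 = 1207000 N/m.

1210000 N/m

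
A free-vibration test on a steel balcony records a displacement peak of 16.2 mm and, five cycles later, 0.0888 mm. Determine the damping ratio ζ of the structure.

0.163

Logarithmic decrement δ = (1/n)·ln(x₀/x_n) = (1/5)·ln(16.2/0.0888) = (1/5)·ln(182.4) = 1.041.
ζ = δ/√(4π² + δ²) = 1.041/√(39.48 + 1.08) = 1.041/6.369 = 0.1635.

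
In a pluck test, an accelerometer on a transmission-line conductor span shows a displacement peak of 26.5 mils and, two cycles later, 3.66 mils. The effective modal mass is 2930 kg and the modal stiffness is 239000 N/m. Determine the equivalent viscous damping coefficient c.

8240 N·s/m

Logarithmic decrement δ = (1/n)·ln(x₀/x_n) = (1/2)·ln(26.5/3.66) = (1/2)·ln(7.240) = 0.9898.
ζ = δ/√(4π² + δ²) = 0.9898/√(39.48 + 0.980) = 0.9898/6.361 = 0.1556.
c = ζ · 2√(km) = 0.1556 × 2√(239000 × 2930) = 0.1556 × 52930 = 8236 N·s/m.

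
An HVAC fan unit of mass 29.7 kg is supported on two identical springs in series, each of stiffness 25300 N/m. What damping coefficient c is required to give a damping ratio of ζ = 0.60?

736 N·s/m

Series springs: 1/k_eq = 2/25300, so k_eq = 25300/2 = 12650 N/m.
c_c = 2√(k_eq·m) = 2√(12650 × 29.7) = 1226 N·s/m.
c = ζ·c_c = 0.60 × 1226 = 735.5 N·s/m.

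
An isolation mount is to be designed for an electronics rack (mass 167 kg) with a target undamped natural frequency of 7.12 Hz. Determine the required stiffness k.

ω_n = 2πf_n = 2π × 7.12 = 44.74 rad/s.
k = m·ω_n² = 167 × 44.74² = 167 × 2001 = 334200 N/m.

334000 N/m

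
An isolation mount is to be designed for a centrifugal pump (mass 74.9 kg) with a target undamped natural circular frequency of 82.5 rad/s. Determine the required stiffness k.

510000 N/m

k = m·ω_n² = 74.9 × 82.50² = 74.9 × 6806 = 509800 N/m.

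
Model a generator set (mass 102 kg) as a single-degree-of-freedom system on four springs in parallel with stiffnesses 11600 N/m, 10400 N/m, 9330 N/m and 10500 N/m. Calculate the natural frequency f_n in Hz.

Parallel springs add: k_eq = 11600 + 10400 + 9330 + 10500 = 41830 N/m.
ω_n = √(k_eq/m) = √(41830/102) = √410.1 = 20.25 rad/s.
f_n = ω_n/(2π) = 20.25/6.283 = 3.223 Hz.

3.22 Hz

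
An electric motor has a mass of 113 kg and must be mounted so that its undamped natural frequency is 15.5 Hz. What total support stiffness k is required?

1070000 N/m

ω_n = 2πf_n = 2π × 15.5 = 97.39 rad/s.
k = m·ω_n² = 113 × 97.39² = 113 × 9485 = 1072000 N/m.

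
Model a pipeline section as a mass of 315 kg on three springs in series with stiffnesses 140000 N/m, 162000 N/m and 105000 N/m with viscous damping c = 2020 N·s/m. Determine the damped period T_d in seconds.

0.554 s

Series springs: 1/k_eq = 1/140000 + 1/162000 + 1/105000 = 2.284×10^-5, so k_eq = 43780 N/m.
ω_n = √(k_eq/m) = √(43780/315) = 11.79 rad/s.
Critical damping c_c = 2√(k_eq·m) = 2√(43780 × 315) = 7427 N·s/m, so ζ = c/c_c = 2020/7427 = 0.2720.
ω_d = ω_n√(1 − ζ²) = 11.79 × √(1 − 0.0740) = 11.35 rad/s.
T_d = 2π/ω_d = 0.5538 s.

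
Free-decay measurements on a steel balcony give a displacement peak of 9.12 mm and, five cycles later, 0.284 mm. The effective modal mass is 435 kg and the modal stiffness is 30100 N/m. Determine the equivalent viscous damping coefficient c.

Logarithmic decrement δ = (1/n)·ln(x₀/x_n) = (1/5)·ln(9.12/0.284) = (1/5)·ln(32.11) = 0.6939.
ζ = δ/√(4π² + δ²) = 0.6939/√(39.48 + 0.481) = 0.6939/6.321 = 0.1098.
c = ζ · 2√(km) = 0.1098 × 2√(30100 × 435) = 0.1098 × 7237 = 794.3 N·s/m.

794 N·s/m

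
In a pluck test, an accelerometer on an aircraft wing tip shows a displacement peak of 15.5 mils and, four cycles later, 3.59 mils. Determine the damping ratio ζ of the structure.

Logarithmic decrement δ = (1/n)·ln(x₀/x_n) = (1/4)·ln(15.5/3.59) = (1/4)·ln(4.318) = 0.3657.
ζ = δ/√(4π² + δ²) = 0.3657/√(39.48 + 0.134) = 0.3657/6.294 = 0.05810.

0.0581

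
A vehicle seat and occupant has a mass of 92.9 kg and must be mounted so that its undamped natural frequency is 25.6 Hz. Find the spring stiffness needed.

2400000 N/m

ω_n = 2πf_n = 2π × 25.6 = 160.8 rad/s.
k = m·ω_n² = 92.9 × 160.8² = 92.9 × 25870 = 2404000 N/m.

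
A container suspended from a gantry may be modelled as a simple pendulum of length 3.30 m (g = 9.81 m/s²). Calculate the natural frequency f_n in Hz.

For a simple pendulum ω_n = √(g/L) = √(9.81/3.30) = √2.973 = 1.724 rad/s.
f_n = ω_n/(2π) = 1.724/6.283 = 0.2744 Hz.

0.274 Hz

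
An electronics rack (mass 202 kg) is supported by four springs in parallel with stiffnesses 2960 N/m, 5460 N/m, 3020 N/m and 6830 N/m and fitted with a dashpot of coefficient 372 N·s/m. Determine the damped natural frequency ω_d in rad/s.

Parallel springs add: k_eq = 2960 + 5460 + 3020 + 6830 = 18270 N/m.
ω_n = √(k_eq/m) = √(18270/202) = 9.510 rad/s.
Critical damping c_c = 2√(k_eq·m) = 2√(18270 × 202) = 3842 N·s/m, so ζ = c/c_c = 372/3842 = 0.09682.
ω_d = ω_n√(1 − ζ²) = 9.510 × √(1 − 0.00937) = 9.466 rad/s.

9.47 rad/s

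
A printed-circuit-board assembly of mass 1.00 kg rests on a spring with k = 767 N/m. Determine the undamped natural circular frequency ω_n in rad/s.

ω_n = √(k/m) = √(767.0/1.00) = √767.0 = 27.69 rad/s.

27.7 rad/s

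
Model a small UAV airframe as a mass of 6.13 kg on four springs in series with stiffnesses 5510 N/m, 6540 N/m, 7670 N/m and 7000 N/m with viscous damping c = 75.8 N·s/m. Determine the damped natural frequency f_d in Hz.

Series springs: 1/k_eq = 1/5510 + 1/6540 + 1/7670 + 1/7000 = 0.0006076, so k_eq = 1646 N/m.
ω_n = √(k_eq/m) = √(1646/6.13) = 16.39 rad/s.
Critical damping c_c = 2√(k_eq·m) = 2√(1646 × 6.13) = 200.9 N·s/m, so ζ = c/c_c = 75.8/200.9 = 0.3773.
ω_d = ω_n√(1 − ζ²) = 16.39 × √(1 − 0.142) = 15.17 rad/s.
f_d = ω_d/(2π) = 2.415 Hz.

2.42 Hz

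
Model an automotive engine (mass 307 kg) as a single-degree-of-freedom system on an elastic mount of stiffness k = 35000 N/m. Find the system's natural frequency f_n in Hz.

1.70 Hz

ω_n = √(k/m) = √(35000/307) = √114.0 = 10.68 rad/s.
f_n = ω_n/(2π) = 10.68/6.283 = 1.699 Hz.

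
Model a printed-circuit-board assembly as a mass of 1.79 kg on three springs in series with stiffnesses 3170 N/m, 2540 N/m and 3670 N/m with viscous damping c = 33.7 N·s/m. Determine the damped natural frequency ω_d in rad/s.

Series springs: 1/k_eq = 1/3170 + 1/2540 + 1/3670 = 0.0009816, so k_eq = 1019 N/m.
ω_n = √(k_eq/m) = √(1019/1.79) = 23.86 rad/s.
Critical damping c_c = 2√(k_eq·m) = 2√(1019 × 1.79) = 85.40 N·s/m, so ζ = c/c_c = 33.7/85.40 = 0.3946.
ω_d = ω_n√(1 − ζ²) = 23.86 × √(1 − 0.156) = 21.92 rad/s.

21.9 rad/s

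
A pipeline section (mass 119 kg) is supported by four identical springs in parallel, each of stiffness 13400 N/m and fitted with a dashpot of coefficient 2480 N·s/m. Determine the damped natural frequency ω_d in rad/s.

18.5 rad/s

Parallel springs add: k_eq = 4 × 13400 = 53600 N/m.
ω_n = √(k_eq/m) = √(53600/119) = 21.22 rad/s.
Critical damping c_c = 2√(k_eq·m) = 2√(53600 × 119) = 5051 N·s/m, so ζ = c/c_c = 2480/5051 = 0.4910.
ω_d = ω_n√(1 − ζ²) = 21.22 × √(1 − 0.241) = 18.49 rad/s.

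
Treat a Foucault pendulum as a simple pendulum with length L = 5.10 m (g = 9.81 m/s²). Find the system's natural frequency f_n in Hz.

0.221 Hz

For a simple pendulum ω_n = √(g/L) = √(9.81/5.10) = √1.924 = 1.387 rad/s.
f_n = ω_n/(2π) = 1.387/6.283 = 0.2207 Hz.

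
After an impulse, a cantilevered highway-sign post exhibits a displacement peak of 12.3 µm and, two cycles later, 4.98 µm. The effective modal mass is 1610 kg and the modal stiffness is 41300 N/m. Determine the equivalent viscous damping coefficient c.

1170 N·s/m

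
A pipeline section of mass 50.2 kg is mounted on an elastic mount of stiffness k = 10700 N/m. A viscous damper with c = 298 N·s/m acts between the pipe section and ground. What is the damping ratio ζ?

ω_n = √(k/m) = √(10700/50.2) = 14.60 rad/s.
Critical damping c_c = 2√(k·m) = 2√(10700 × 50.2) = 1466 N·s/m, so ζ = c/c_c = 298/1466 = 0.2033.

0.203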